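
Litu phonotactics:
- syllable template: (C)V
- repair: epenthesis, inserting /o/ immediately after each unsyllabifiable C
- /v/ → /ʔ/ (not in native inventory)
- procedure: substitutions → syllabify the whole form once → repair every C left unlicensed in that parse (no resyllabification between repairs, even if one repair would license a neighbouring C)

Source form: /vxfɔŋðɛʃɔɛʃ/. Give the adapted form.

ʔoxofɔŋoðɛʃɔɛʃo

Substitution: /v/ → /ʔ/, giving /ʔxfɔŋðɛʃɔɛʃ/.
Syllabifying with onset maximization leaves /ʔ/, /x/, /ŋ/, /ʃ/ stranded (no codas are permitted; onsets are limited to one consonant).
Epenthesis after each stranded consonant: /ʔ/ → /ʔo/, /x/ → /xo/, /ŋ/ → /ŋo/, /ʃ/ → /ʃo/.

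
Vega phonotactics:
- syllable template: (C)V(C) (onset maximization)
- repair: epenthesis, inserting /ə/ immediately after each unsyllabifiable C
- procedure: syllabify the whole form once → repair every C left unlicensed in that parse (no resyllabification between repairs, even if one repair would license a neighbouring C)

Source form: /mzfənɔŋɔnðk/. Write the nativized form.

məzəfənɔŋɔnðəkə

The consonants /m/, /z/, /ð/, /k/ cannot be parsed into a legal (C)V(C) syllable (at most one coda consonant is licensed; onsets are limited to one consonant).
Each unlicensed consonant becomes the onset of a new syllable: /m/ → /mə/, /z/ → /zə/, /ð/ → /ðə/, /k/ → /kə/.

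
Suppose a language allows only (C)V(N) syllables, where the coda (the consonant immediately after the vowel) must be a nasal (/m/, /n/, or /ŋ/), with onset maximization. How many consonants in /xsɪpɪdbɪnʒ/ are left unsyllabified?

Under (C)V(N), the unsyllabifiable consonants are /x/, /d/, /ʒ/ (only a nasal (/m/, /n/, or /ŋ/) is licensed in coda position; onsets are limited to one consonant).

3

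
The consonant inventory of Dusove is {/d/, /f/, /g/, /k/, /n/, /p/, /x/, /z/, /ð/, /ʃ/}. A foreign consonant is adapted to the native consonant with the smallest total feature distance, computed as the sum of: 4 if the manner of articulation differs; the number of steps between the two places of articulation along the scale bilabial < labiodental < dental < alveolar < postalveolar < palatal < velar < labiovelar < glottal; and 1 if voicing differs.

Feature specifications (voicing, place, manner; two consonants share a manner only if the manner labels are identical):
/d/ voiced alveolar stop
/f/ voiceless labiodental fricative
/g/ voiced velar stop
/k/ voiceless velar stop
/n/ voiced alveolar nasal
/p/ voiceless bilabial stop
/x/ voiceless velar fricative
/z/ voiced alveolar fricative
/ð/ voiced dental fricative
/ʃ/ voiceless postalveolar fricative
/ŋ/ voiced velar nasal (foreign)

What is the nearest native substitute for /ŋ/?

n

/n/ is closest: same manner (nasal), place distance 3 (velar→alveolar), same voicing; total 3. Next closest is /g/ at distance 4.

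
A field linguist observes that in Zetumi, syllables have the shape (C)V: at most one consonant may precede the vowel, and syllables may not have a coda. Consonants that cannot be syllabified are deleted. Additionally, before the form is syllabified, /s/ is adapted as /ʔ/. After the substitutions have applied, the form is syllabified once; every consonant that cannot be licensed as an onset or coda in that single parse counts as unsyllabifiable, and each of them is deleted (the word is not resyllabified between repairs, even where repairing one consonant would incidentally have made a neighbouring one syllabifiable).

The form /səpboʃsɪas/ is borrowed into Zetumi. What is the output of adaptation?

Substitution: /s/ → /ʔ/, giving /ʔəpboʃʔɪaʔ/.
Under (C)V, the unsyllabifiable consonants are /p/, /ʃ/, /ʔ/ (no codas are permitted; onsets are limited to one consonant).
Each unlicensed consonant is deleted: /p/, /ʃ/, /ʔ/.

ʔəboʔɪa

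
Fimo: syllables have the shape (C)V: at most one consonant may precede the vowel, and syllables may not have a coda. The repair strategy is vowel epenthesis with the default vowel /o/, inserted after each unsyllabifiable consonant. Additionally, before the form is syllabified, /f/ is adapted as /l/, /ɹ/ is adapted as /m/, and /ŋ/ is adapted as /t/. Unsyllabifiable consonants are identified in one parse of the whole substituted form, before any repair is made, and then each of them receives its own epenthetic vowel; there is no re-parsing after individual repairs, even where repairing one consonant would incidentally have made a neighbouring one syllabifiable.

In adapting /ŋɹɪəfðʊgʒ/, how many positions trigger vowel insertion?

After substitution the input is /tmɪəlðʊgʒ/.
The unsyllabifiable consonants are /t/, /l/, /g/, /ʒ/; each receives one epenthetic vowel.

4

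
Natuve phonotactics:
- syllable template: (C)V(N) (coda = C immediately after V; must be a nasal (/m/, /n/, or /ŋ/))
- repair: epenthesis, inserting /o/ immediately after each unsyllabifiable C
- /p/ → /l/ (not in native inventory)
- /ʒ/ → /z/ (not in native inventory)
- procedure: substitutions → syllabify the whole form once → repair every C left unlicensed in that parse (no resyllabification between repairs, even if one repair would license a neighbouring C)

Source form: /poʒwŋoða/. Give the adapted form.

lozowoŋoða

Substitution: /p/ → /l/, /ʒ/ → /z/, giving /lozwŋoða/.
Under (C)V(N), the unsyllabifiable consonants are /z/, /w/ (only a nasal (/m/, /n/, or /ŋ/) is licensed in coda position; onsets are limited to one consonant).
Inserting the epenthetic vowel yields /z/ → /zo/, /w/ → /wo/.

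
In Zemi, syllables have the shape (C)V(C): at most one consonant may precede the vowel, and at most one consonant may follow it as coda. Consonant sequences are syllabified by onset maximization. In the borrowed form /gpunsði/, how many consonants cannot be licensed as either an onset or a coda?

2

Syllabifying with onset maximization leaves /g/, /s/ stranded (at most one coda consonant is licensed; onsets are limited to one consonant).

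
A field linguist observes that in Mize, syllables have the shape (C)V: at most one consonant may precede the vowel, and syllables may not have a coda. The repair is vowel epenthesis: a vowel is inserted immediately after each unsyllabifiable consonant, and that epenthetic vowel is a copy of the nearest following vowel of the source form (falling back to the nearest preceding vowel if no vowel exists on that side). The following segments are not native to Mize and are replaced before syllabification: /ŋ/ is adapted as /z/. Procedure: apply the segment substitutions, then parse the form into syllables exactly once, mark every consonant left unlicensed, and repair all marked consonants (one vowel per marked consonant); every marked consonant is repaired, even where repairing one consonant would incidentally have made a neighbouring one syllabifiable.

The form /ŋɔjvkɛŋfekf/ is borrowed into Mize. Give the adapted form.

Substitution: /ŋ/ → /z/, giving /zɔjvkɛzfekf/.
Under (C)V, the unsyllabifiable consonants are /j/, /v/, /z/, /k/, /f/ (no codas are permitted; onsets are limited to one consonant).
Each unlicensed consonant becomes the onset of a new syllable: /j/ → /jɛ/, /v/ → /vɛ/, /z/ → /ze/, /k/ → /ke/, /f/ → /fe/.

zɔjɛvɛkɛzefekefe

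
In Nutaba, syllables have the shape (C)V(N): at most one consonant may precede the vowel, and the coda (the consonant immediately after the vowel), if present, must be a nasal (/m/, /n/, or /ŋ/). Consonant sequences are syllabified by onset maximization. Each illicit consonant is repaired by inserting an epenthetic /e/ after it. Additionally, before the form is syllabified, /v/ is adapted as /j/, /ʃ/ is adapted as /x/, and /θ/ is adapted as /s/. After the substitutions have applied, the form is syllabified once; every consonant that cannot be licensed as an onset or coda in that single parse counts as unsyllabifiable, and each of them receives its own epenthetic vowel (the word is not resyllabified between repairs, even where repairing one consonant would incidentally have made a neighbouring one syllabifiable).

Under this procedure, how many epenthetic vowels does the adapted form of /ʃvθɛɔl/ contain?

3

After substitution the input is /xjsɛɔl/.
The unsyllabifiable consonants are /x/, /j/, /l/; each receives one epenthetic vowel.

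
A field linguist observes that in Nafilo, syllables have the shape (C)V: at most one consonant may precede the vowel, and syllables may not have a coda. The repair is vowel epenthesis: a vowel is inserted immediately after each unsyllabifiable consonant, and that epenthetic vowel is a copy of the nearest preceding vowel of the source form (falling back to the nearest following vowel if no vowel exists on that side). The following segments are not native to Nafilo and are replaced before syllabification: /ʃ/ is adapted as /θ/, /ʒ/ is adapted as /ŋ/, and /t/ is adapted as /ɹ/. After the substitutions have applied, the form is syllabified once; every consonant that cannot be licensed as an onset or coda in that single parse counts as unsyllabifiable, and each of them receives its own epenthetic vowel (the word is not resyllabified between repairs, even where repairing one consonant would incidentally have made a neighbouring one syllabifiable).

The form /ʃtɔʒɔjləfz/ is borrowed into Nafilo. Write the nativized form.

Substitution: /ʃ/ → /θ/, /t/ → /ɹ/, /ʒ/ → /ŋ/, giving /θɹɔŋɔjləfz/.
Syllabifying with onset maximization leaves /θ/, /j/, /f/, /z/ stranded (no codas are permitted; onsets are limited to one consonant).
Epenthesis after each stranded consonant: /θ/ → /θɔ/, /j/ → /jɔ/, /f/ → /fə/, /z/ → /zə/.

θɔɹɔŋɔjɔləfəzə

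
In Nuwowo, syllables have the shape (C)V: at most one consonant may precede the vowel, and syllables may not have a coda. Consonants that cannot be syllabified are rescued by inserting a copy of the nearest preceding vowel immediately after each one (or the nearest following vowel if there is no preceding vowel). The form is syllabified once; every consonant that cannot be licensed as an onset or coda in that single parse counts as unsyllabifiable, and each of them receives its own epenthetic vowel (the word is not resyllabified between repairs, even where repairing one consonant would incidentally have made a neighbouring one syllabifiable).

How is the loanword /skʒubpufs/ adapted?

Under (C)V, the unsyllabifiable consonants are /s/, /k/, /b/, /f/, /s/ (no codas are permitted; onsets are limited to one consonant).
Each unlicensed consonant becomes the onset of a new syllable: /s/ → /su/, /k/ → /ku/, /b/ → /bu/, /f/ → /fu/, /s/ → /su/.

sukuʒubupufusu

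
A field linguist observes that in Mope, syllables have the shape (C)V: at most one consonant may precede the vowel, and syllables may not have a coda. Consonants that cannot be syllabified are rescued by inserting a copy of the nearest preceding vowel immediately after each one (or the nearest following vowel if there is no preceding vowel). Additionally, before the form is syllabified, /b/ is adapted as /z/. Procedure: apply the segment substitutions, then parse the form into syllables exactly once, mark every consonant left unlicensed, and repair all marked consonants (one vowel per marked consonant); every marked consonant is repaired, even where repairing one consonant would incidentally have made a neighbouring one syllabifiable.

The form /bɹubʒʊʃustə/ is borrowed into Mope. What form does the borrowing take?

zuɹuzuʒʊʃusutə

Substitution: /b/ → /z/, giving /zɹuzʒʊʃustə/.
Under (C)V, the unsyllabifiable consonants are /z/, /z/, /s/ (no codas are permitted; onsets are limited to one consonant).
Inserting the epenthetic vowel yields /z/ → /zu/, /z/ → /zu/, /s/ → /su/.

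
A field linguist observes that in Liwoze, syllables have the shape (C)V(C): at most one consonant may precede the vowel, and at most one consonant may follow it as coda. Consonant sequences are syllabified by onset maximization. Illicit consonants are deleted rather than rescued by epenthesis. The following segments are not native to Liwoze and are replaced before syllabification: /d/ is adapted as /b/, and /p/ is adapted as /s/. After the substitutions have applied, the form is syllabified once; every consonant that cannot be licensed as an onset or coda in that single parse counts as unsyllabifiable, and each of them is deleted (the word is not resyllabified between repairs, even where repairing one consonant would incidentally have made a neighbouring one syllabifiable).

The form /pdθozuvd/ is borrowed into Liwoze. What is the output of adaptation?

θozuv

Substitution: /p/ → /s/, /d/ → /b/, giving /sbθozuvb/.
The consonants /s/, /b/, /b/ cannot be parsed into a legal (C)V(C) syllable (at most one coda consonant is licensed; onsets are limited to one consonant).
Deleting the stranded consonants removes /s/, /b/, /b/.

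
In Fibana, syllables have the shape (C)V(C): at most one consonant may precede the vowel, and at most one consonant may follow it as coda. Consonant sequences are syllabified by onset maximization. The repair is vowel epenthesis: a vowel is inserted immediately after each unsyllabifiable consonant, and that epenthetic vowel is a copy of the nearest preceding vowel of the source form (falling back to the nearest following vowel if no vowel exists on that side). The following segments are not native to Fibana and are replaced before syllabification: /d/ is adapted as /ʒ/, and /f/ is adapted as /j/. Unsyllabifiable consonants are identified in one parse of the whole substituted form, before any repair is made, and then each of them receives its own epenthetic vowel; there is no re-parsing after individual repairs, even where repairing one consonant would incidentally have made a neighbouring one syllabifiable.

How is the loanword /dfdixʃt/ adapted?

Substitution: /d/ → /ʒ/, /f/ → /j/, giving /ʒjʒixʃt/.
The consonants /ʒ/, /j/, /ʃ/, /t/ cannot be parsed into a legal (C)V(C) syllable (at most one coda consonant is licensed; onsets are limited to one consonant).
Inserting the epenthetic vowel yields /ʒ/ → /ʒi/, /j/ → /ji/, /ʃ/ → /ʃi/, /t/ → /ti/.

ʒijiʒixʃiti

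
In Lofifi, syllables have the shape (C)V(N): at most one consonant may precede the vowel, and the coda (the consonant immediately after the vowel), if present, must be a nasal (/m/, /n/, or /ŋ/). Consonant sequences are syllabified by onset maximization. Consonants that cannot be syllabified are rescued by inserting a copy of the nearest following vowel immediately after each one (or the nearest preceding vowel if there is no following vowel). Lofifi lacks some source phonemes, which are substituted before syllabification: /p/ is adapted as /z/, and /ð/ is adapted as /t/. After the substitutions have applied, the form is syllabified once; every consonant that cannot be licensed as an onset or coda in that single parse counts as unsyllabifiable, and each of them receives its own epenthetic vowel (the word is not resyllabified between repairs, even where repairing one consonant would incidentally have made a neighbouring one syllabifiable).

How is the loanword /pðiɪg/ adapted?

zitiɪgɪ

Substitution: /p/ → /z/, /ð/ → /t/, giving /ztiɪg/.
Syllabifying with onset maximization leaves /z/, /g/ stranded (only a nasal (/m/, /n/, or /ŋ/) is licensed in coda position; onsets are limited to one consonant).
Epenthesis after each stranded consonant: /z/ → /zi/, /g/ → /gɪ/.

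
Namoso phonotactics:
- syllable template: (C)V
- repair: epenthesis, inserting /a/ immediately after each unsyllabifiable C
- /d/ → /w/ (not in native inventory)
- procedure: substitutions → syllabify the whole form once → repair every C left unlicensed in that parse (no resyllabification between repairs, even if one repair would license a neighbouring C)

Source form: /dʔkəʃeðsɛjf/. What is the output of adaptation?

Substitution: /d/ → /w/, giving /wʔkəʃeðsɛjf/.
Syllabifying with onset maximization leaves /w/, /ʔ/, /ð/, /j/, /f/ stranded (no codas are permitted; onsets are limited to one consonant).
Each unlicensed consonant becomes the onset of a new syllable: /w/ → /wa/, /ʔ/ → /ʔa/, /ð/ → /ða/, /j/ → /ja/, /f/ → /fa/.

waʔakəʃeðasɛjafa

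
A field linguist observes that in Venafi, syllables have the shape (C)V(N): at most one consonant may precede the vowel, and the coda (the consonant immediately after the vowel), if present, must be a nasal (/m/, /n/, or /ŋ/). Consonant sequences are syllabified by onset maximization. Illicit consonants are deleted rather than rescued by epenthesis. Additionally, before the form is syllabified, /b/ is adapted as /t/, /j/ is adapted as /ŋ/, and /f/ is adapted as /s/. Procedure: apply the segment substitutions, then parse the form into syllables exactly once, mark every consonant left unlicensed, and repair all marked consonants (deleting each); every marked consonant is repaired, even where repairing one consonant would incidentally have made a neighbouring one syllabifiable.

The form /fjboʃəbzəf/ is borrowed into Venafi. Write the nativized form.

Substitution: /f/ → /s/, /j/ → /ŋ/, /b/ → /t/, giving /sŋtoʃətzəs/.
Syllabifying with onset maximization leaves /s/, /ŋ/, /t/, /s/ stranded (only a nasal (/m/, /n/, or /ŋ/) is licensed in coda position; onsets are limited to one consonant).
Deletion applies to /s/, /ŋ/, /t/, /s/.

toʃəzə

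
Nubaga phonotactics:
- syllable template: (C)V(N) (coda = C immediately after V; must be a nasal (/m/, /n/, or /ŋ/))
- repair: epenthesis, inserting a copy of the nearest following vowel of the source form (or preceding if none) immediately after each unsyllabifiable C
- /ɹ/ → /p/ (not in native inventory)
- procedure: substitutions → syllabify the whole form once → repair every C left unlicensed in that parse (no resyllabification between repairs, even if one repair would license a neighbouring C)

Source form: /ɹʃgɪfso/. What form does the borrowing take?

pɪʃɪgɪfoso

Substitution: /ɹ/ → /p/, giving /pʃgɪfso/.
Syllabifying with onset maximization leaves /p/, /ʃ/, /f/ stranded (only a nasal (/m/, /n/, or /ŋ/) is licensed in coda position; onsets are limited to one consonant).
Epenthesis after each stranded consonant: /p/ → /pɪ/, /ʃ/ → /ʃɪ/, /f/ → /fo/.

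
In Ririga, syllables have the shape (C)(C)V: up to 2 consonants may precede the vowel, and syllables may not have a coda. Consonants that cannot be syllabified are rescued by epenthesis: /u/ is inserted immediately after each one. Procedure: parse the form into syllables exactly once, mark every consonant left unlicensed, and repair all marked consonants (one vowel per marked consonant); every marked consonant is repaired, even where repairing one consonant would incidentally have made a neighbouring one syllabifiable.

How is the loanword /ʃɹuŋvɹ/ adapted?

ʃɹuŋuvuɹu

Under (C)(C)V, the unsyllabifiable consonants are /ŋ/, /v/, /ɹ/ (no codas are permitted; onsets may contain at most 2 consonants).
Inserting the epenthetic vowel yields /ŋ/ → /ŋu/, /v/ → /vu/, /ɹ/ → /ɹu/.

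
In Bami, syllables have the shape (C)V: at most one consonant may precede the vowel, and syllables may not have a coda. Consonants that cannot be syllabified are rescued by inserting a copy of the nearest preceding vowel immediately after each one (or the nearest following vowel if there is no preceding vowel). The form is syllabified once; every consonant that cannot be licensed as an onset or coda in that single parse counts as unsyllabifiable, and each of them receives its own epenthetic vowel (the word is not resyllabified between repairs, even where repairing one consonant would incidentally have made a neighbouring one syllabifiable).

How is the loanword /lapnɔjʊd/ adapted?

lapanɔjʊdʊ

Syllabifying with onset maximization leaves /p/, /d/ stranded (no codas are permitted; onsets are limited to one consonant).
Inserting the epenthetic vowel yields /p/ → /pa/, /d/ → /dʊ/.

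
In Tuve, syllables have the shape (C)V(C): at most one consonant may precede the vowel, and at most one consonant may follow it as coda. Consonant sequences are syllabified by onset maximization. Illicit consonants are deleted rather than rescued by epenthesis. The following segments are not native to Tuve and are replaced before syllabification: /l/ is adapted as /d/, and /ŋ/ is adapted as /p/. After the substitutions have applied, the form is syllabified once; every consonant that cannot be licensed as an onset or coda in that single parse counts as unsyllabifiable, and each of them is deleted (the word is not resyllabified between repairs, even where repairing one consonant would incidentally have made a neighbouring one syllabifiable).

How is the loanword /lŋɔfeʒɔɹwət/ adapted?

pɔfeʒɔɹwət

Substitution: /l/ → /d/, /ŋ/ → /p/, giving /dpɔfeʒɔɹwət/.
Under (C)V(C), the unsyllabifiable consonants are /d/ (at most one coda consonant is licensed; onsets are limited to one consonant).
Deletion applies to /d/.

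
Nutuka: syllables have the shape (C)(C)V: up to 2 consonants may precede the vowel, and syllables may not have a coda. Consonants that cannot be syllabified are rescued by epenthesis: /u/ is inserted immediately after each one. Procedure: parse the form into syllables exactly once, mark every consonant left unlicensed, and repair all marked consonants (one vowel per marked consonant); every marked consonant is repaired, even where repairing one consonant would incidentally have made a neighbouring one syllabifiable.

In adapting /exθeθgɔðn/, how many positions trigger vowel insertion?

The unsyllabifiable consonants are /ð/, /n/; each receives one epenthetic vowel.

2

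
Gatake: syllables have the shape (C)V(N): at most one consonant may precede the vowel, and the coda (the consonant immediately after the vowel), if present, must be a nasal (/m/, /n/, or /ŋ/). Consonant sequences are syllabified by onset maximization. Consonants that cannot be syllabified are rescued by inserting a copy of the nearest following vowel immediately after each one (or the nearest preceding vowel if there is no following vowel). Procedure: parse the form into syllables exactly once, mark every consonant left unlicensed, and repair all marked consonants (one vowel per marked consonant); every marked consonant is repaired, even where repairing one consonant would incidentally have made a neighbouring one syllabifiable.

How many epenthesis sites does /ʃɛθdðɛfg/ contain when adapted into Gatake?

The unsyllabifiable consonants are /θ/, /d/, /f/, /g/; each receives one epenthetic vowel.

4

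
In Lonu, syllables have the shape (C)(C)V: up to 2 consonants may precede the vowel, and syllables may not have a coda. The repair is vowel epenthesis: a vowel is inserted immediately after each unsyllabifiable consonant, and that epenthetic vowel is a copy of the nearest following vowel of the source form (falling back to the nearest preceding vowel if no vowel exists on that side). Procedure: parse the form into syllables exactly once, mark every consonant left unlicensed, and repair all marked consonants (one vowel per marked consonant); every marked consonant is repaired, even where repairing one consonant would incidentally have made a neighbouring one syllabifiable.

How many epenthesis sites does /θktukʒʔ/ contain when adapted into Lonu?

4

The unsyllabifiable consonants are /θ/, /k/, /ʒ/, /ʔ/; each receives one epenthetic vowel.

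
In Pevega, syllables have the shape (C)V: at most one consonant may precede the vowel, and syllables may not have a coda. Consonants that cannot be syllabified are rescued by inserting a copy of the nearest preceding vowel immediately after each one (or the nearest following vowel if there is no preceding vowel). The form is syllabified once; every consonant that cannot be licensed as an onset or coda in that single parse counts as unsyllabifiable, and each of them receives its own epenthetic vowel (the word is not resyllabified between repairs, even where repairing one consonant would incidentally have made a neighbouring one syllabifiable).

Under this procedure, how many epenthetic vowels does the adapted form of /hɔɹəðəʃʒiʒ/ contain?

The unsyllabifiable consonants are /ʃ/, /ʒ/; each receives one epenthetic vowel.

2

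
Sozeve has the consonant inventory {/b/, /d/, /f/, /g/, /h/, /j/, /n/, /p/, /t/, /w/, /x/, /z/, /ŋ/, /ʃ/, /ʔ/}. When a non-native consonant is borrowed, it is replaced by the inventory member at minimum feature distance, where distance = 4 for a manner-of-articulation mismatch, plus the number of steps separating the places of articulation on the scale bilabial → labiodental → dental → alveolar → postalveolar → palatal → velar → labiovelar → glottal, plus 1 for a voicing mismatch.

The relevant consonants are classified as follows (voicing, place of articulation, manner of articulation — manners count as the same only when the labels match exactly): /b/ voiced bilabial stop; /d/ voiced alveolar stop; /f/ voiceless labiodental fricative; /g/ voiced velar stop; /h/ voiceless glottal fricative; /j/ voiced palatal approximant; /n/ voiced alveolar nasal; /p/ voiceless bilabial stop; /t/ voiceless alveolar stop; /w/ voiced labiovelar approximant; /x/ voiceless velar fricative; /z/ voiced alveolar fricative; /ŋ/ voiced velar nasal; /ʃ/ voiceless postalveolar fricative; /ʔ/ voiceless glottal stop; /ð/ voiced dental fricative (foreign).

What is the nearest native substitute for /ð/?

z

/z/ is closest: same manner (fricative), place distance 1 (dental→alveolar), same voicing; total 1. Next closest is /f/ at distance 2.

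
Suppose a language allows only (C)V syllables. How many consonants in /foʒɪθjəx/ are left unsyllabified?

2

The consonants /θ/, /x/ cannot be parsed into a legal (C)V syllable (no codas are permitted; onsets are limited to one consonant).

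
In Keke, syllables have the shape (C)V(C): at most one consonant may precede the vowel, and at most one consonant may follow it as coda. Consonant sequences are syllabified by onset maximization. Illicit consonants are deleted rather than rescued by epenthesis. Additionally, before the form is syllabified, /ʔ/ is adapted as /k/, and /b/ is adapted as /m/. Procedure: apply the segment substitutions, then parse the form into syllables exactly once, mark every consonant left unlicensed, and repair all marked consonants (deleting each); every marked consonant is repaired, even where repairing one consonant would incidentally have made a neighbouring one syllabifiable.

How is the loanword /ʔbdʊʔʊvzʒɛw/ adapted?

dʊkʊvʒɛw

Substitution: /ʔ/ → /k/, /b/ → /m/, giving /kmdʊkʊvzʒɛw/.
Syllabifying with onset maximization leaves /k/, /m/, /z/ stranded (at most one coda consonant is licensed; onsets are limited to one consonant).
Deleting the stranded consonants removes /k/, /m/, /z/.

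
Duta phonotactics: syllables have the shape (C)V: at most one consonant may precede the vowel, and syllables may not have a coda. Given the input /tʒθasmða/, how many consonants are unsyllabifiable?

4

Under (C)V, the unsyllabifiable consonants are /t/, /ʒ/, /s/, /m/ (no codas are permitted; onsets are limited to one consonant).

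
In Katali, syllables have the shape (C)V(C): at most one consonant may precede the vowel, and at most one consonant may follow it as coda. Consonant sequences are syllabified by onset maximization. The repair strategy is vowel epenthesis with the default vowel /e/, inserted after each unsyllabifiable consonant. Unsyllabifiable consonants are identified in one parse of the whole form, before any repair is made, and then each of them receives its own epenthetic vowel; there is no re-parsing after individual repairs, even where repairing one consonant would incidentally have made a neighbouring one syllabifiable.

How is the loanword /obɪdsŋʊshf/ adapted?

Syllabifying with onset maximization leaves /s/, /h/, /f/ stranded (at most one coda consonant is licensed; onsets are limited to one consonant).
Epenthesis after each stranded consonant: /s/ → /se/, /h/ → /he/, /f/ → /fe/.

obɪdseŋʊshefe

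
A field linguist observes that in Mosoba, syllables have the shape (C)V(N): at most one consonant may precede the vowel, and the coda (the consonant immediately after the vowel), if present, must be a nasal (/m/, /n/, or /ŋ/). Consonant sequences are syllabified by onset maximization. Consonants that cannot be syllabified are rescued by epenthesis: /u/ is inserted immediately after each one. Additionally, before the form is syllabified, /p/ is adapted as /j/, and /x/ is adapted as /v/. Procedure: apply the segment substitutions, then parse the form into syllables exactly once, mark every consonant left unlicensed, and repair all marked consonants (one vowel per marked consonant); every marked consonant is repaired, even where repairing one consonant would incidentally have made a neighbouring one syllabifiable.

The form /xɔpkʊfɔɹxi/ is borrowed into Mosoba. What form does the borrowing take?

Substitution: /x/ → /v/, /p/ → /j/, giving /vɔjkʊfɔɹvi/.
The consonants /j/, /ɹ/ cannot be parsed into a legal (C)V(N) syllable (only a nasal (/m/, /n/, or /ŋ/) is licensed in coda position; onsets are limited to one consonant).
Each unlicensed consonant becomes the onset of a new syllable: /j/ → /ju/, /ɹ/ → /ɹu/.

vɔjukʊfɔɹuvi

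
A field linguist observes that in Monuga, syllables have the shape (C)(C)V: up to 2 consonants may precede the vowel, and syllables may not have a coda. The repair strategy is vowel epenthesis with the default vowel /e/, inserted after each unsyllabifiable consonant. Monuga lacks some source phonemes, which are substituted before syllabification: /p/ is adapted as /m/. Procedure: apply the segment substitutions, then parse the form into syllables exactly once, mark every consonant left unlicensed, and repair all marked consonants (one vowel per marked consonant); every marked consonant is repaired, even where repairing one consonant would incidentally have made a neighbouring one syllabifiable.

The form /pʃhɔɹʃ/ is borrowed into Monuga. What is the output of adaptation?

meʃhɔɹeʃe

Substitution: /p/ → /m/, giving /mʃhɔɹʃ/.
Syllabifying with onset maximization leaves /m/, /ɹ/, /ʃ/ stranded (no codas are permitted; onsets may contain at most 2 consonants).
Each unlicensed consonant becomes the onset of a new syllable: /m/ → /me/, /ɹ/ → /ɹe/, /ʃ/ → /ʃe/.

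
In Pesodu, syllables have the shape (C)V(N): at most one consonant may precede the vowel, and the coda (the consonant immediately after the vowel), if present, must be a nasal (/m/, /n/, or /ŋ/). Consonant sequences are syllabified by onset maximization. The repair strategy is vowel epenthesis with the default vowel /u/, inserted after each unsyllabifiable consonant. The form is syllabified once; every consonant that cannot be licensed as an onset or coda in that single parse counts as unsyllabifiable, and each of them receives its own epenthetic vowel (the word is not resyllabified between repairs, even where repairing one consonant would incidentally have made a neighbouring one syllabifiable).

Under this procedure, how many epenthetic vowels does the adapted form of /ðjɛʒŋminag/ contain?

The unsyllabifiable consonants are /ð/, /ʒ/, /ŋ/, /g/; each receives one epenthetic vowel.

4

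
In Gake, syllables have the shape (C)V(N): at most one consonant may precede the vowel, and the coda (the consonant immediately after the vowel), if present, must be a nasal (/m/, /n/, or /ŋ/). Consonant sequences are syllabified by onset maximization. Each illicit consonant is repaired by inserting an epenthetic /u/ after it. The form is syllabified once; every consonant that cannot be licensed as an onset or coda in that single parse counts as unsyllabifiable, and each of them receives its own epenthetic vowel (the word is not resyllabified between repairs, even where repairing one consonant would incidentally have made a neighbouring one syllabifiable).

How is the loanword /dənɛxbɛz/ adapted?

Under (C)V(N), the unsyllabifiable consonants are /x/, /z/ (only a nasal (/m/, /n/, or /ŋ/) is licensed in coda position; onsets are limited to one consonant).
Inserting the epenthetic vowel yields /x/ → /xu/, /z/ → /zu/.

dənɛxubɛzu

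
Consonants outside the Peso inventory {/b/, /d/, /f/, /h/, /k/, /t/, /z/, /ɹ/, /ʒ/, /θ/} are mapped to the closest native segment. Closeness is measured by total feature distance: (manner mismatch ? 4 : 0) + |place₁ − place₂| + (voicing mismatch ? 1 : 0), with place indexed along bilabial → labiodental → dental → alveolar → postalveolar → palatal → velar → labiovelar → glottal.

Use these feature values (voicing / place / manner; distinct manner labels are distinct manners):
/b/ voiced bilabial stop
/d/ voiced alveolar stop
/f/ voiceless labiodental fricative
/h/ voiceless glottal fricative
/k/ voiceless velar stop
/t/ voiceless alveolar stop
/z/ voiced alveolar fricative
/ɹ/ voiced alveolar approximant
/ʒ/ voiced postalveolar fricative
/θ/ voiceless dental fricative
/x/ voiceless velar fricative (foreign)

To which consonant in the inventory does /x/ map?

h

/h/ is closest: same manner (fricative), place distance 2 (velar→glottal), same voicing; total 2. Next closest is /ʒ/ at distance 3.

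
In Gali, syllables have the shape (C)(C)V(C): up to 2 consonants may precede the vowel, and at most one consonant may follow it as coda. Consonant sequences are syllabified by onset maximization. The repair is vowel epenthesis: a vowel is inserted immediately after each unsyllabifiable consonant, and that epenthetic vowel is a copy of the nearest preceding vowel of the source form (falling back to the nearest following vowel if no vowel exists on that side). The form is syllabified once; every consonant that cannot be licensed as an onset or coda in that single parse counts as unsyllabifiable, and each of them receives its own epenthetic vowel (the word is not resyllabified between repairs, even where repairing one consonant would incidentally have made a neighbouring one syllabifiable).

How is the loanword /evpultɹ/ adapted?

Syllabifying with onset maximization leaves /t/, /ɹ/ stranded (at most one coda consonant is licensed; onsets may contain at most 2 consonants).
Each unlicensed consonant becomes the onset of a new syllable: /t/ → /tu/, /ɹ/ → /ɹu/.

evpultuɹu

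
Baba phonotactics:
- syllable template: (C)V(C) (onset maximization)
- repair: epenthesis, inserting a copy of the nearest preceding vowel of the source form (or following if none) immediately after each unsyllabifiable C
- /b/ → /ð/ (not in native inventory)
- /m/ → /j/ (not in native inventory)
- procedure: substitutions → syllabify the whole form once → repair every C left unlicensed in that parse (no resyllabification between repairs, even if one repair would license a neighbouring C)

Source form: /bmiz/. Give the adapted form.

ðijiz

Substitution: /b/ → /ð/, /m/ → /j/, giving /ðjiz/.
The consonants /ð/ cannot be parsed into a legal (C)V(C) syllable (at most one coda consonant is licensed; onsets are limited to one consonant).
Each unlicensed consonant becomes the onset of a new syllable: /ð/ → /ði/.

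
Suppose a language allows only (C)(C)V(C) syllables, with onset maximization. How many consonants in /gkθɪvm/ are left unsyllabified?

2

Under (C)(C)V(C), the unsyllabifiable consonants are /g/, /m/ (at most one coda consonant is licensed; onsets may contain at most 2 consonants).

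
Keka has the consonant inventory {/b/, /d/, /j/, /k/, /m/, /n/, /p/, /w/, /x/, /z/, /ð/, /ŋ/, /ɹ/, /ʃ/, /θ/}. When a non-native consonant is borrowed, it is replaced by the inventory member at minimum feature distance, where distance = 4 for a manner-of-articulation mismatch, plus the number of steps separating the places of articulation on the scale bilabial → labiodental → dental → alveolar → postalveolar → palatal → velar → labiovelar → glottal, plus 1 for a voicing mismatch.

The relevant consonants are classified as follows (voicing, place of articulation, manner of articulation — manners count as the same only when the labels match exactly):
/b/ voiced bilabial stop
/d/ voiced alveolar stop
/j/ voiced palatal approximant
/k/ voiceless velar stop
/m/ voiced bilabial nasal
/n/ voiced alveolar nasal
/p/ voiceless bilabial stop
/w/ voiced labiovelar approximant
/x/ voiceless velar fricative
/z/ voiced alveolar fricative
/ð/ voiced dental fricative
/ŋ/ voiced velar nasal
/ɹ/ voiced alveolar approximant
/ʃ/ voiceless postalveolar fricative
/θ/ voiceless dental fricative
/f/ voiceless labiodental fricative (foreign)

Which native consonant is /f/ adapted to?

θ

/θ/ is closest: same manner (fricative), place distance 1 (labiodental→dental), same voicing; total 1. Next closest is /ð/ at distance 2.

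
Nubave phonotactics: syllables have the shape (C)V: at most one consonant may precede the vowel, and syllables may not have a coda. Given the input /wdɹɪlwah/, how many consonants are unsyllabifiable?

Syllabifying with onset maximization leaves /w/, /d/, /l/, /h/ stranded (no codas are permitted; onsets are limited to one consonant).

4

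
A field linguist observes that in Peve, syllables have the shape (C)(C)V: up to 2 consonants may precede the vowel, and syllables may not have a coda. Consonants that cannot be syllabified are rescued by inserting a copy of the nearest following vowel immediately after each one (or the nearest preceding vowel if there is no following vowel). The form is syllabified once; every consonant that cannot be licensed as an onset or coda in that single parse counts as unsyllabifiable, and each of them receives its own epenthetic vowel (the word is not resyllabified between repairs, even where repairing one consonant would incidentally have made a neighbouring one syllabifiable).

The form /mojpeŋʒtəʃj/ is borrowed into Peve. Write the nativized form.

mojpeŋəʒtəʃəjə

Under (C)(C)V, the unsyllabifiable consonants are /ŋ/, /ʃ/, /j/ (no codas are permitted; onsets may contain at most 2 consonants).
Epenthesis after each stranded consonant: /ŋ/ → /ŋə/, /ʃ/ → /ʃə/, /j/ → /jə/.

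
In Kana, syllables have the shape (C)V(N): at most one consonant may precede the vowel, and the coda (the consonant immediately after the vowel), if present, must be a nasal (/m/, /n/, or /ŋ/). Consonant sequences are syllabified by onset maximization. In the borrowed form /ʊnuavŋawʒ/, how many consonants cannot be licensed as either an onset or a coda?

3

Under (C)V(N), the unsyllabifiable consonants are /v/, /w/, /ʒ/ (only a nasal (/m/, /n/, or /ŋ/) is licensed in coda position; onsets are limited to one consonant).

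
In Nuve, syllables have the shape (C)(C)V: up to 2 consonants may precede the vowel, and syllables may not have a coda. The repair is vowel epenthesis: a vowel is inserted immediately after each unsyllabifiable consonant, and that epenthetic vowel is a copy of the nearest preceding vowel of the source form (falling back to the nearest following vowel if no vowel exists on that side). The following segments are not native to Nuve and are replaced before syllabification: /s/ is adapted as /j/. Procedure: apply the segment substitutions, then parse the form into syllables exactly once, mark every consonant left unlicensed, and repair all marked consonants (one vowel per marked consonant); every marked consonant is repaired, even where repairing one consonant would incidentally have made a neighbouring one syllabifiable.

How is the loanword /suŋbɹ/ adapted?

Substitution: /s/ → /j/, giving /juŋbɹ/.
Under (C)(C)V, the unsyllabifiable consonants are /ŋ/, /b/, /ɹ/ (no codas are permitted; onsets may contain at most 2 consonants).
Inserting the epenthetic vowel yields /ŋ/ → /ŋu/, /b/ → /bu/, /ɹ/ → /ɹu/.

juŋubuɹu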